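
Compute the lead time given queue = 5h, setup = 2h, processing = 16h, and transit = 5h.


Lead time = queue + setup + processing + transit
= 5 + 2 + 16 + 5
= 28 hours


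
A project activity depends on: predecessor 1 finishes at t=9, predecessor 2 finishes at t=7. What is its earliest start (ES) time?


ES = max of all predecessor completion times
Predecessors: [9, 7]
ES = max(9, 7)
= 9


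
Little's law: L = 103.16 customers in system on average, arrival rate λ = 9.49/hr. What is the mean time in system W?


Little's law: L = λW → W = L / λ
= 103.16 / 9.49
= 10.87 hours


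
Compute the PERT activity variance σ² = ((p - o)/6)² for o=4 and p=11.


σ² = ((p - o) / 6)² = (p - o)² / 36
= (11 - 4)² / 36
= 7² / 36
= 49 / 36
= 1.3611


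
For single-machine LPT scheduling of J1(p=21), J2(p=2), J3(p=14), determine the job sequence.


LPT: sort by longest processing time first
  J1: p=21
  J3: p=14
  J2: p=2
Order: J1 → J3 → J2


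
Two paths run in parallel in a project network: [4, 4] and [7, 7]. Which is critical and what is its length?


Path A: 4 + 4 = 8
Path B: 7 + 7 = 14
Critical path = longest = max(8, 14)
= 14 (Path B)


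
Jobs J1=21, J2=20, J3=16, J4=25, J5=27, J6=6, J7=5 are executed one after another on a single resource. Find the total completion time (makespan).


Sequential makespan: sum all processing times
= 21 + 20 + 16 + 25 + 27 + 6 + 5
= 120 time units


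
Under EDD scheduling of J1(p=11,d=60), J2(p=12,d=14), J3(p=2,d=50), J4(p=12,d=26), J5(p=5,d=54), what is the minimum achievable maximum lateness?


EDD order: J2 → J4 → J3 → J5 → J1
Completion and lateness:
  J2: C=12, d=14, L=12-14=-2
  J4: C=24, d=26, L=24-26=-2
  J3: C=26, d=50, L=26-50=-24
  J5: C=31, d=54, L=31-54=-23
  J1: C=42, d=60, L=42-60=-18
Lmax = max(-2, -2, -24, -23, -18)
= -2


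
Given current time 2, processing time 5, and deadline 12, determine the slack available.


Slack = due - current_time - processing
= 12 - 2 - 5
= 5


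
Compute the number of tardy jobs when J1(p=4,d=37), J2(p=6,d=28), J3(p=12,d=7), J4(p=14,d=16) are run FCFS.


Completion vs due date:
  J1: C=4, d=37 → on time
  J2: C=10, d=28 → on time
  J3: C=22, d=7 → TARDY
  J4: C=36, d=16 → TARDY
Tardy jobs: J3, J4
Count = 2


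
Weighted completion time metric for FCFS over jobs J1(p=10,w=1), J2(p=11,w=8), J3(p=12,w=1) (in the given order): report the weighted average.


Completion times:
  J1: C=10, w×C=1×10=10
  J2: C=21, w×C=8×21=168
  J3: C=33, w×C=1×33=33
Sum w×C = 211
Sum w = 10
Weighted avg = 211/10
= 21.10


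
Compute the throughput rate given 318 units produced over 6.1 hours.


Throughput = units / time
= 318 / 6.1
= 52.1 units/hour


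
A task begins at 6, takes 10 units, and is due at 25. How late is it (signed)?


Completion = 6 + 10 = 16
Lateness = C - d = 16 - 25
= -9


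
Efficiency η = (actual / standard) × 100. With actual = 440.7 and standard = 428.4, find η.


Efficiency = (actual / standard) × 100
= (440.7 / 428.4) × 100
= 102.9%


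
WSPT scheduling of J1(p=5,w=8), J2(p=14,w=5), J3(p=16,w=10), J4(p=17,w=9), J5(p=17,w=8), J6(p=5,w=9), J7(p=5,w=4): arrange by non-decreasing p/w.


WSPT (Smith's rule): sort by p/w ascending
  J6: p/w = 5/9 = 0.556
  J1: p/w = 5/8 = 0.625
  J7: p/w = 5/4 = 1.250
  J3: p/w = 16/10 = 1.600
  J4: p/w = 17/9 = 1.889
  J5: p/w = 17/8 = 2.125
  J2: p/w = 14/5 = 2.800
Order: J6 → J1 → J7 → J3 → J4 → J5 → J2


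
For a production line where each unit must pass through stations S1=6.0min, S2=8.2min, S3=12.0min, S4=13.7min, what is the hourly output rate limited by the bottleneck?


Bottleneck = longest station time
Station times: [6.0, 8.2, 12.0, 13.7]
Max = 13.7 min
Rate = 60 / 13.7
= 4.38 units/hour (bottleneck: 13.7min)


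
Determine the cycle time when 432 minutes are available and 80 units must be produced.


Cycle time = available time / demand
= 432 / 80
= 5.40 min/unit


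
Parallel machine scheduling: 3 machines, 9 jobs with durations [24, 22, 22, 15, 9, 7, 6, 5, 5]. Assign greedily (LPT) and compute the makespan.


Jobs (LPT sorted): [24, 22, 22, 15, 9, 7, 6, 5, 5]
Machines: 3
  J=24 → Machine 1 (load: 0+24=24)
  J=22 → Machine 2 (load: 0+22=22)
  J=22 → Machine 3 (load: 0+22=22)
  J=15 → Machine 2 (load: 22+15=37)
  J=9 → Machine 3 (load: 22+9=31)
  J=7 → Machine 1 (load: 24+7=31)
  J=6 → Machine 1 (load: 31+6=37)
  J=5 → Machine 3 (load: 31+5=36)
  J=5 → Machine 3 (load: 36+5=41)
Machine loads: [37, 37, 41]
Makespan = max = 41 time units


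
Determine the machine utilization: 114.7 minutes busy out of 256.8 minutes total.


Utilization = busy / total × 100
= 114.7 / 256.8 × 100
= 44.7%


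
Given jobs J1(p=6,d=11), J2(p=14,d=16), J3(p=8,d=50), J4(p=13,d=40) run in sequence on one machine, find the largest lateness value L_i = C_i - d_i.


Lateness per job (L = C - d):
  J1: C=6, d=11, L=-5
  J2: C=20, d=16, L=4
  J3: C=28, d=50, L=-22
  J4: C=41, d=40, L=1
Lmax = max(-5, 4, -22, 1)
= 4


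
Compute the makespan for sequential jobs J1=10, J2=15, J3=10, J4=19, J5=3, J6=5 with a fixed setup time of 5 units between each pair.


Makespan = Σ processing + (n-1) × setup
= (10 + 15 + 10 + 19 + 3 + 5) + (6-1)×5
= 62 + 25
= 87 time units


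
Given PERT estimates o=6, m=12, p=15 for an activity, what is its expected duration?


te = (o + 4m + p) / 6
= (6 + 4×12 + 15) / 6
= (6 + 48 + 15) / 6
= 69 / 6
= 11.50


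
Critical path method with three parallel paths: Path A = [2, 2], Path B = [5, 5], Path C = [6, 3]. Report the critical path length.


Path A: 2 + 2 = 4
Path B: 5 + 5 = 10
Path C: 6 + 3 = 9
Critical path = longest = max(4, 10, 9)
= 10 (Path B)


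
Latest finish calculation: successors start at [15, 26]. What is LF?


LF = min of all successor start times
Successors start at: [15, 26]
LF = min(15, 26)
= 15


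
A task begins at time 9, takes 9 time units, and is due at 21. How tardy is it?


Completion = start + processing = 9 + 9 = 18
Tardiness = max(0, C - d) = max(0, 18 - 21)
= max(0, -3)
= 0


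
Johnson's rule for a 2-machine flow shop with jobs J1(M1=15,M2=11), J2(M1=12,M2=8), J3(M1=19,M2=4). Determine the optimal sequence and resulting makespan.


Johnson's rule:
Group 1 (M1≤M2, sort by M1): []
Group 2 (M1>M2, sort desc M2): ['J1', 'J2', 'J3']
Sequence: J1 → J2 → J3
Makespan calculation:
  J1: M1 done=15, M2 done=26
  J2: M1 done=27, M2 done=35
  J3: M1 done=46, M2 done=50
= Sequence: J1 → J2 → J3, Makespan: 50


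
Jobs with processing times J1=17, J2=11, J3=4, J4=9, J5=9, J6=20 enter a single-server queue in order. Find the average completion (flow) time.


Completion times:
  J1: completes at 17
  J2: completes at 28
  J3: completes at 32
  J4: completes at 41
  J5: completes at 50
  J6: completes at 70
Sum = 238
Average = 238/6
= 39.67


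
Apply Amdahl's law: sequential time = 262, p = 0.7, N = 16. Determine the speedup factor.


Amdahl's law: T_p = T × ((1-p) + p/N)
= 262 × ((1-0.7) + 0.7/16)
= 262 × (0.30 + 0.0437)
= 262 × 0.3438
= 90.06
Speedup = 262/90.06
= 2.91×


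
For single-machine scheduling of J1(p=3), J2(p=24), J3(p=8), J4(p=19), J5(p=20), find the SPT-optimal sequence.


SPT: sort by shortest processing time
  J1: p=3
  J3: p=8
  J4: p=19
  J5: p=20
  J2: p=24
Order: J1 → J3 → J4 → J5 → J2


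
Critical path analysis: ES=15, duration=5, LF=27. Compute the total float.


EF = ES + duration = 15 + 5 = 20
LS = LF - duration = 27 - 5 = 22
Total Float = LF - EF = 27 - 20
(or LS - ES = 22 - 15)
= 7


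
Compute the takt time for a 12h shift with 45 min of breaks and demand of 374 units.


Available = 12×60 - 45 = 675 min
Takt time = 675 / 374
= 1.80 min/unit


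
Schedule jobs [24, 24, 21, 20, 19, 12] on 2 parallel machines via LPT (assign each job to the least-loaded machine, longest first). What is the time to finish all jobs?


Jobs (LPT sorted): [24, 24, 21, 20, 19, 12]
Machines: 2
  J=24 → Machine 1 (load: 0+24=24)
  J=24 → Machine 2 (load: 0+24=24)
  J=21 → Machine 1 (load: 24+21=45)
  J=20 → Machine 2 (load: 24+20=44)
  J=19 → Machine 2 (load: 44+19=63)
  J=12 → Machine 1 (load: 45+12=57)
Machine loads: [57, 63]
Makespan = max = 63 time units


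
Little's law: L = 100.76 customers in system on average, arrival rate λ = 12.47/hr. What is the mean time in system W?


Little's law: L = λW → W = L / λ
= 100.76 / 12.47
= 8.08 hours


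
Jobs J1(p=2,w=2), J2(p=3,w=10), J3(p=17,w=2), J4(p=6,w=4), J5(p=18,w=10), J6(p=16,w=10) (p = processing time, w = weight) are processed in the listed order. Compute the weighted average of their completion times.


Completion times:
  J1: C=2, w×C=2×2=4
  J2: C=5, w×C=10×5=50
  J3: C=22, w×C=2×22=44
  J4: C=28, w×C=4×28=112
  J5: C=46, w×C=10×46=460
  J6: C=62, w×C=10×62=620
Sum w×C = 1290
Sum w = 38
Weighted avg = 1290/38
= 33.95


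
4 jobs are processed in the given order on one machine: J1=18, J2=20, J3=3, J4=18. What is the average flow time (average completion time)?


Completion times:
  J1: completes at 18
  J2: completes at 38
  J3: completes at 41
  J4: completes at 59
Sum = 156
Average = 156/4
= 39.00


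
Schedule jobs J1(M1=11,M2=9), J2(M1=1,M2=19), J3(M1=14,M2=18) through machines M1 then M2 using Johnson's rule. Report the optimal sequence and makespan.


Johnson's rule:
Group 1 (M1≤M2, sort by M1): ['J2', 'J3']
Group 2 (M1>M2, sort desc M2): ['J1']
Sequence: J2 → J3 → J1
Makespan calculation:
  J2: M1 done=1, M2 done=20
  J3: M1 done=15, M2 done=38
  J1: M1 done=26, M2 done=47
= Sequence: J2 → J3 → J1, Makespan: 47


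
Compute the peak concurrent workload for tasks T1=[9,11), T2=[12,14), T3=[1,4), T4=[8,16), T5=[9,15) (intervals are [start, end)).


Check each time point for overlaps:
  t=9: 3 tasks active (T1, T4, T5)
Max concurrent = 3


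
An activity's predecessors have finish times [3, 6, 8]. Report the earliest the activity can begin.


ES = max of all predecessor completion times
Predecessors: [3, 6, 8]
ES = max(3, 6, 8)
= 8


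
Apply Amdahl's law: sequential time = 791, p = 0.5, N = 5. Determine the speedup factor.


Amdahl's law: T_p = T × ((1-p) + p/N)
= 791 × ((1-0.5) + 0.5/5)
= 791 × (0.50 + 0.1000)
= 791 × 0.6000
= 474.60
Speedup = 791/474.60
= 1.67×


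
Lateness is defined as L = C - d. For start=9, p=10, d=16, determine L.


Completion = 9 + 10 = 19
Lateness = C - d = 19 - 16
= 3


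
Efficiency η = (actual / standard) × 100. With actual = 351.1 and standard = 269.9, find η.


Efficiency = (actual / standard) × 100
= (351.1 / 269.9) × 100
= 130.1%


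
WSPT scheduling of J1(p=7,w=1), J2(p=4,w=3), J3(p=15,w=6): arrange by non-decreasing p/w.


WSPT (Smith's rule): sort by p/w ascending
  J2: p/w = 4/3 = 1.333
  J3: p/w = 15/6 = 2.500
  J1: p/w = 7/1 = 7.000
Order: J2 → J3 → J1


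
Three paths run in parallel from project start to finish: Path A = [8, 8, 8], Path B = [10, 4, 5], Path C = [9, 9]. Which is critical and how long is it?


Path A: 8 + 8 + 8 = 24
Path B: 10 + 4 + 5 = 19
Path C: 9 + 9 = 18
Critical path = longest = max(24, 19, 18)
= 24 (Path A)


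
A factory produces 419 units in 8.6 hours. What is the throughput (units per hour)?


Throughput = units / time
= 419 / 8.6
= 48.7 units/hour


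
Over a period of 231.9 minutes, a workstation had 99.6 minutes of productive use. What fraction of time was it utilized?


Utilization = busy / total × 100
= 99.6 / 231.9 × 100
= 42.9%


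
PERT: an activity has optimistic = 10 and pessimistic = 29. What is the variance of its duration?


σ² = ((p - o) / 6)² = (p - o)² / 36
= (29 - 10)² / 36
= 19² / 36
= 361 / 36
= 10.0278


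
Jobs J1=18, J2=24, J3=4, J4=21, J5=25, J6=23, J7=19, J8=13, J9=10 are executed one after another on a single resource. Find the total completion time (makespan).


Sequential makespan: sum all processing times
= 18 + 24 + 4 + 21 + 25 + 23 + 19 + 13 + 10
= 157 time units


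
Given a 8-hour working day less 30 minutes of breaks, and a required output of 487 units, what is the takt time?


Available = 8×60 - 30 = 450 min
Takt time = 450 / 487
= 0.92 min/unit


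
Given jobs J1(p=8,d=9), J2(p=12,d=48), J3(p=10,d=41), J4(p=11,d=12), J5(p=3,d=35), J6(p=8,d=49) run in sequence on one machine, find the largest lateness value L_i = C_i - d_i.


Lateness per job (L = C - d):
  J1: C=8, d=9, L=-1
  J2: C=20, d=48, L=-28
  J3: C=30, d=41, L=-11
  J4: C=41, d=12, L=29
  J5: C=44, d=35, L=9
  J6: C=52, d=49, L=3
Lmax = max(-1, -28, -11, 29, 9, 3)
= 29


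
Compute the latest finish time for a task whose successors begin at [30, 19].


LF = min of all successor start times
Successors start at: [30, 19]
LF = min(30, 19)
= 19


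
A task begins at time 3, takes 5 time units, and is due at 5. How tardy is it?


Completion = start + processing = 3 + 5 = 8
Tardiness = max(0, C - d) = max(0, 8 - 5)
= max(0, 3)
= 3


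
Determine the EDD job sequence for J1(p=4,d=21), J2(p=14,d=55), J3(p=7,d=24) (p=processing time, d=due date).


EDD: sort by earliest due date
  J1: d=21, p=4
  J3: d=24, p=7
  J2: d=55, p=14
Order: J1 → J3 → J2


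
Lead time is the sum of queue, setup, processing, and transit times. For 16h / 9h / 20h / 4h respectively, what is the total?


Lead time = queue + setup + processing + transit
= 16 + 9 + 20 + 4
= 49 hours


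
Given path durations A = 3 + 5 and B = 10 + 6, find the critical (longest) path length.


Path A: 3 + 5 = 8
Path B: 10 + 6 = 16
Critical path = longest = max(8, 16)
= 16 (Path B)


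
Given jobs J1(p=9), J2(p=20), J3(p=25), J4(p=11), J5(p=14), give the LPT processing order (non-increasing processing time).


LPT: sort by longest processing time first
  J3: p=25
  J2: p=20
  J5: p=14
  J4: p=11
  J1: p=9
Order: J3 → J2 → J5 → J4 → J1


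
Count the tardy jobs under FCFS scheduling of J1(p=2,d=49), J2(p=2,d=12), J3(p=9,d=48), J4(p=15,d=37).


Completion vs due date:
  J1: C=2, d=49 → on time
  J2: C=4, d=12 → on time
  J3: C=13, d=48 → on time
  J4: C=28, d=37 → on time
Tardy jobs: none
Count = 0


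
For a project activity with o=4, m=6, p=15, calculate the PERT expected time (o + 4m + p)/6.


te = (o + 4m + p) / 6
= (4 + 4×6 + 15) / 6
= (4 + 24 + 15) / 6
= 43 / 6
= 7.17


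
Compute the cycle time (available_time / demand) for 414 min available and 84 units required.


Cycle time = available time / demand
= 414 / 84
= 4.93 min/unit


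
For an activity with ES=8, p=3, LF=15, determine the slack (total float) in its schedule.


EF = ES + duration = 8 + 3 = 11
LS = LF - duration = 15 - 3 = 12
Total Float = LF - EF = 15 - 11
(or LS - ES = 12 - 8)
= 4


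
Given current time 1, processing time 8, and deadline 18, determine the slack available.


Slack = due - current_time - processing
= 18 - 1 - 8
= 9


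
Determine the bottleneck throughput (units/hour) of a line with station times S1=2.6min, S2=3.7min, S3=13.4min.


Bottleneck = longest station time
Station times: [2.6, 3.7, 13.4]
Max = 13.4 min
Rate = 60 / 13.4
= 4.48 units/hour (bottleneck: 13.4min)


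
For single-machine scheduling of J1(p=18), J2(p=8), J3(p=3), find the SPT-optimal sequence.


SPT: sort by shortest processing time
  J3: p=3
  J2: p=8
  J1: p=18
Order: J3 → J2 → J1


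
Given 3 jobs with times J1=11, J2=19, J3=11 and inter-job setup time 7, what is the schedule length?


Makespan = Σ processing + (n-1) × setup
= (11 + 19 + 11) + (3-1)×7
= 41 + 14
= 55 time units


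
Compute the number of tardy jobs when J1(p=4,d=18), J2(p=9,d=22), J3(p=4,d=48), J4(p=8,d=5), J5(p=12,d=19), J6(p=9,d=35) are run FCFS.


Completion vs due date:
  J1: C=4, d=18 → on time
  J2: C=13, d=22 → on time
  J3: C=17, d=48 → on time
  J4: C=25, d=5 → TARDY
  J5: C=37, d=19 → TARDY
  J6: C=46, d=35 → TARDY
Tardy jobs: J4, J5, J6
Count = 3


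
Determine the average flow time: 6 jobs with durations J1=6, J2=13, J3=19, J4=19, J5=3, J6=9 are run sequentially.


Completion times:
  J1: completes at 6
  J2: completes at 19
  J3: completes at 38
  J4: completes at 57
  J5: completes at 60
  J6: completes at 69
Sum = 249
Average = 249/6
= 41.50


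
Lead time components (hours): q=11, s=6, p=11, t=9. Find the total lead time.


Lead time = queue + setup + processing + transit
= 11 + 6 + 11 + 9
= 37 hours


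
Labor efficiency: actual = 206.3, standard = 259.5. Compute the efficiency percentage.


Efficiency = (actual / standard) × 100
= (206.3 / 259.5) × 100
= 79.5%


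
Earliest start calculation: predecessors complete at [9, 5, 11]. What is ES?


ES = max of all predecessor completion times
Predecessors: [9, 5, 11]
ES = max(9, 5, 11)
= 11


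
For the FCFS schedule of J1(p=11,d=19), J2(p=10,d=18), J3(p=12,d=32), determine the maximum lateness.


Lateness per job (L = C - d):
  J1: C=11, d=19, L=-8
  J2: C=21, d=18, L=3
  J3: C=33, d=32, L=1
Lmax = max(-8, 3, 1)
= 3


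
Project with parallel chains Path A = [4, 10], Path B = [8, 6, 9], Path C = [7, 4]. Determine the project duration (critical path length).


Path A: 4 + 10 = 14
Path B: 8 + 6 + 9 = 23
Path C: 7 + 4 = 11
Critical path = longest = max(14, 23, 11)
= 23 (Path B)


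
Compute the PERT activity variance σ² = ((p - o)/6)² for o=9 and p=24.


σ² = ((p - o) / 6)² = (p - o)² / 36
= (24 - 9)² / 36
= 15² / 36
= 225 / 36
= 6.2500


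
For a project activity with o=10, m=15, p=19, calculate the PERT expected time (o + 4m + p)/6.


te = (o + 4m + p) / 6
= (10 + 4×15 + 19) / 6
= (10 + 60 + 19) / 6
= 89 / 6
= 14.83


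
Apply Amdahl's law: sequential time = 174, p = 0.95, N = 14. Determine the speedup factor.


Amdahl's law: T_p = T × ((1-p) + p/N)
= 174 × ((1-0.95) + 0.95/14)
= 174 × (0.05 + 0.0679)
= 174 × 0.1179
= 20.51
Speedup = 174/20.51
= 8.48×


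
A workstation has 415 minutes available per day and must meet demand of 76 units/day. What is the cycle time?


Cycle time = available time / demand
= 415 / 76
= 5.46 min/unit


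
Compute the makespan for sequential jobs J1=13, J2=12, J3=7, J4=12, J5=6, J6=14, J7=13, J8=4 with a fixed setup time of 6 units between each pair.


Makespan = Σ processing + (n-1) × setup
= (13 + 12 + 7 + 12 + 6 + 14 + 13 + 4) + (8-1)×6
= 81 + 42
= 123 time units


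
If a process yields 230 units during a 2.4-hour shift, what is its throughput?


Throughput = units / time
= 230 / 2.4
= 95.8 units/hour


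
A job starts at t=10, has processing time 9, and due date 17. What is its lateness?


Completion = 10 + 9 = 19
Lateness = C - d = 19 - 17
= 2


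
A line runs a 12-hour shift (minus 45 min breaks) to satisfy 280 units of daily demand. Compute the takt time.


Available = 12×60 - 45 = 675 min
Takt time = 675 / 280
= 2.41 min/unit


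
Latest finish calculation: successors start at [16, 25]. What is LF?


LF = min of all successor start times
Successors start at: [16, 25]
LF = min(16, 25)
= 16


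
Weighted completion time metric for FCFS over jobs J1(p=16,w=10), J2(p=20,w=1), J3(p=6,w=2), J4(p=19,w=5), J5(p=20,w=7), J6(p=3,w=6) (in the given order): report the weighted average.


Completion times:
  J1: C=16, w×C=10×16=160
  J2: C=36, w×C=1×36=36
  J3: C=42, w×C=2×42=84
  J4: C=61, w×C=5×61=305
  J5: C=81, w×C=7×81=567
  J6: C=84, w×C=6×84=504
Sum w×C = 1656
Sum w = 31
Weighted avg = 1656/31
= 53.42


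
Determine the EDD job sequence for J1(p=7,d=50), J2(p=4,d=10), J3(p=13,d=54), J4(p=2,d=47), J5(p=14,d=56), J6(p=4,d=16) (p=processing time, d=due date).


EDD: sort by earliest due date
  J2: d=10, p=4
  J6: d=16, p=4
  J4: d=47, p=2
  J1: d=50, p=7
  J3: d=54, p=13
  J5: d=56, p=14
Order: J2 → J6 → J4 → J1 → J3 → J5


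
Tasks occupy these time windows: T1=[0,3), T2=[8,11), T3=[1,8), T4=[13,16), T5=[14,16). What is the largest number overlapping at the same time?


Check each time point for overlaps:
  t=1: 2 tasks active (T1, T3)
Max concurrent = 2


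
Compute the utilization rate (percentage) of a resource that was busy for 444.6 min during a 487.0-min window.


Utilization = busy / total × 100
= 444.6 / 487.0 × 100
= 91.3%


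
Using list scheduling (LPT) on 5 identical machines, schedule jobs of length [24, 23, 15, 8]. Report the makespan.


Jobs (LPT sorted): [24, 23, 15, 8]
Machines: 5
  J=24 → Machine 1 (load: 0+24=24)
  J=23 → Machine 2 (load: 0+23=23)
  J=15 → Machine 3 (load: 0+15=15)
  J=8 → Machine 4 (load: 0+8=8)
Machine loads: [24, 23, 15, 8, 0]
Makespan = max = 24 time units


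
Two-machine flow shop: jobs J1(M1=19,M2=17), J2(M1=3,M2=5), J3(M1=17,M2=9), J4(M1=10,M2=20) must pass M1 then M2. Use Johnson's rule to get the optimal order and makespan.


Johnson's rule:
Group 1 (M1≤M2, sort by M1): ['J2', 'J4']
Group 2 (M1>M2, sort desc M2): ['J1', 'J3']
Sequence: J2 → J4 → J1 → J3
Makespan calculation:
  J2: M1 done=3, M2 done=8
  J4: M1 done=13, M2 done=33
  J1: M1 done=32, M2 done=50
  J3: M1 done=49, M2 done=59
= Sequence: J2 → J4 → J1 → J3, Makespan: 59


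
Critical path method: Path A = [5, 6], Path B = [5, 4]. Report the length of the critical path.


Path A: 5 + 6 = 11
Path B: 5 + 4 = 9
Critical path = longest = max(11, 9)
= 11 (Path A)


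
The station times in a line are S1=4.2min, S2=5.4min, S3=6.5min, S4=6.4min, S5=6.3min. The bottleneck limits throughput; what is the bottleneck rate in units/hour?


Bottleneck = longest station time
Station times: [4.2, 5.4, 6.5, 6.4, 6.3]
Max = 6.5 min
Rate = 60 / 6.5
= 9.23 units/hour (bottleneck: 6.5min)


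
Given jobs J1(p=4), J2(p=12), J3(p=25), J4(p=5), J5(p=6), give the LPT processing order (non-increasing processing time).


LPT: sort by longest processing time first
  J3: p=25
  J2: p=12
  J5: p=6
  J4: p=5
  J1: p=4
Order: J3 → J2 → J5 → J4 → J1


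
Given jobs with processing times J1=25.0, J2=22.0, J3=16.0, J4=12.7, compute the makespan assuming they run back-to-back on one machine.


Sequential makespan: sum all processing times
= 25.0 + 22.0 + 16.0 + 12.7
= 75.7 time units


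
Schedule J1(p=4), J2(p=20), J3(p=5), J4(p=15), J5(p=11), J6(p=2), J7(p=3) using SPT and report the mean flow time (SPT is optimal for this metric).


SPT order: J6 → J7 → J1 → J3 → J5 → J4 → J2
Completion times:
  J6: C=2
  J7: C=5
  J1: C=9
  J3: C=14
  J5: C=25
  J4: C=40
  J2: C=60
Sum = 155, n = 7
Mean flow = 155/7
= 22.14


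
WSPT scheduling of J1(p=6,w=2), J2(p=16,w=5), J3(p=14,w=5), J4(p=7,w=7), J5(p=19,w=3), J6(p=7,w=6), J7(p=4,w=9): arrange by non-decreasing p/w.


WSPT (Smith's rule): sort by p/w ascending
  J7: p/w = 4/9 = 0.444
  J4: p/w = 7/7 = 1.000
  J6: p/w = 7/6 = 1.167
  J3: p/w = 14/5 = 2.800
  J1: p/w = 6/2 = 3.000
  J2: p/w = 16/5 = 3.200
  J5: p/w = 19/3 = 6.333
Order: J7 → J4 → J6 → J3 → J1 → J2 → J5


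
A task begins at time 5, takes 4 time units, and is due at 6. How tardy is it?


Completion = start + processing = 5 + 4 = 9
Tardiness = max(0, C - d) = max(0, 9 - 6)
= max(0, 3)
= 3


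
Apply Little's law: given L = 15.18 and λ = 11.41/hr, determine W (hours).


Little's law: L = λW → W = L / λ
= 15.18 / 11.41
= 1.33 hours


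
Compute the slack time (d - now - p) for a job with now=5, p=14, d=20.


Slack = due - current_time - processing
= 20 - 5 - 14
= 1


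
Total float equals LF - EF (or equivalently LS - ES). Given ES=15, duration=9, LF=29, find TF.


EF = ES + duration = 15 + 9 = 24
LS = LF - duration = 29 - 9 = 20
Total Float = LF - EF = 29 - 24
(or LS - ES = 20 - 15)
= 5


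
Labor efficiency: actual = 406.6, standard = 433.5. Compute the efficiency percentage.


Efficiency = (actual / standard) × 100
= (406.6 / 433.5) × 100
= 93.8%


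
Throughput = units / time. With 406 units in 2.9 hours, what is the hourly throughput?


Throughput = units / time
= 406 / 2.9
= 140.0 units/hour


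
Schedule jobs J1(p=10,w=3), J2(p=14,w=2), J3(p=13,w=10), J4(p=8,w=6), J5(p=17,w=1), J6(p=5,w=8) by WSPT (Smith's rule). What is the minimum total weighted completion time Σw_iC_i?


WSPT order (by p/w): J6 → J3 → J4 → J1 → J2 → J5
  J6: C=5, w·C=8×5=40
  J3: C=18, w·C=10×18=180
  J4: C=26, w·C=6×26=156
  J1: C=36, w·C=3×36=108
  J2: C=50, w·C=2×50=100
  J5: C=67, w·C=1×67=67
Σ w·C = 651
= 651


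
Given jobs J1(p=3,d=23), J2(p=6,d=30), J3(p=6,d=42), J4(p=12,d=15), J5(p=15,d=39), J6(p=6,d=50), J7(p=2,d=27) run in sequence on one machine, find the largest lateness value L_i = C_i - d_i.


Lateness per job (L = C - d):
  J1: C=3, d=23, L=-20
  J2: C=9, d=30, L=-21
  J3: C=15, d=42, L=-27
  J4: C=27, d=15, L=12
  J5: C=42, d=39, L=3
  J6: C=48, d=50, L=-2
  J7: C=50, d=27, L=23
Lmax = max(-20, -21, -27, 12, 3, -2, 23)
= 23


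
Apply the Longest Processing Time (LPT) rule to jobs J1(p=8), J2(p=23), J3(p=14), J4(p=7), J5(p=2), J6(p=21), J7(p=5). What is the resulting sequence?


LPT: sort by longest processing time first
  J2: p=23
  J6: p=21
  J3: p=14
  J1: p=8
  J4: p=7
  J7: p=5
  J5: p=2
Order: J2 → J6 → J3 → J1 → J4 → J7 → J5


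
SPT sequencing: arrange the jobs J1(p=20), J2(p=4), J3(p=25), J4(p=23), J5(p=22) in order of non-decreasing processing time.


SPT: sort by shortest processing time
  J2: p=4
  J1: p=20
  J5: p=22
  J4: p=23
  J3: p=25
Order: J2 → J1 → J5 → J4 → J3


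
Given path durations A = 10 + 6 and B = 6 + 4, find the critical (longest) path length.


Path A: 10 + 6 = 16
Path B: 6 + 4 = 10
Critical path = longest = max(16, 10)
= 16 (Path A)


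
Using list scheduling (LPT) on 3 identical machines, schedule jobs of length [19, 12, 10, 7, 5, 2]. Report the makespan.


Jobs (LPT sorted): [19, 12, 10, 7, 5, 2]
Machines: 3
  J=19 → Machine 1 (load: 0+19=19)
  J=12 → Machine 2 (load: 0+12=12)
  J=10 → Machine 3 (load: 0+10=10)
  J=7 → Machine 3 (load: 10+7=17)
  J=5 → Machine 2 (load: 12+5=17)
  J=2 → Machine 2 (load: 17+2=19)
Machine loads: [19, 19, 17]
Makespan = max = 19 time units


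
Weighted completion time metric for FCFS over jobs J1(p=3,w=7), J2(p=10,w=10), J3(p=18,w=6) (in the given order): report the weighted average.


Completion times:
  J1: C=3, w×C=7×3=21
  J2: C=13, w×C=10×13=130
  J3: C=31, w×C=6×31=186
Sum w×C = 337
Sum w = 23
Weighted avg = 337/23
= 14.65


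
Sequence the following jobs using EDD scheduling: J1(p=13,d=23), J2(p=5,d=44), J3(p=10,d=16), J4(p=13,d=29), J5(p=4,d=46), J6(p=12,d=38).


EDD: sort by earliest due date
  J3: d=16, p=10
  J1: d=23, p=13
  J4: d=29, p=13
  J6: d=38, p=12
  J2: d=44, p=5
  J5: d=46, p=4
Order: J3 → J1 → J4 → J6 → J2 → J5


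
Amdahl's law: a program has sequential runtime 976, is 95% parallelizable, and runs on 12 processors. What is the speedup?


Amdahl's law: T_p = T × ((1-p) + p/N)
= 976 × ((1-0.95) + 0.95/12)
= 976 × (0.05 + 0.0792)
= 976 × 0.1292
= 126.07
Speedup = 976/126.07
= 7.74×


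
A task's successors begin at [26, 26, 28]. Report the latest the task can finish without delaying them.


LF = min of all successor start times
Successors start at: [26, 26, 28]
LF = min(26, 26, 28)
= 26


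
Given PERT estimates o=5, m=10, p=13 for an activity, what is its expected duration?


te = (o + 4m + p) / 6
= (5 + 4×10 + 13) / 6
= (5 + 40 + 13) / 6
= 58 / 6
= 9.67


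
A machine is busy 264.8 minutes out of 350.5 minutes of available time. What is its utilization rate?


Utilization = busy / total × 100
= 264.8 / 350.5 × 100
= 75.5%


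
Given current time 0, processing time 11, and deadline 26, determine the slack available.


Slack = due - current_time - processing
= 26 - 0 - 11
= 15


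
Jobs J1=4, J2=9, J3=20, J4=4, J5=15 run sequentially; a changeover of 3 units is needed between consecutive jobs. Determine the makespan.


Makespan = Σ processing + (n-1) × setup
= (4 + 9 + 20 + 4 + 15) + (5-1)×3
= 52 + 12
= 64 time units


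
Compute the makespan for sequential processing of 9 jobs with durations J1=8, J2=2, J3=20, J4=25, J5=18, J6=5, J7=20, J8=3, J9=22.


Sequential makespan: sum all processing times
= 8 + 2 + 20 + 25 + 18 + 5 + 20 + 3 + 22
= 123 time units


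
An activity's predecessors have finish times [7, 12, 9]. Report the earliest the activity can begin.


ES = max of all predecessor completion times
Predecessors: [7, 12, 9]
ES = max(7, 12, 9)
= 12


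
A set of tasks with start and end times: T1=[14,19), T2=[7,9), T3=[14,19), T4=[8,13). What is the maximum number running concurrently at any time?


Check each time point for overlaps:
  t=8: 2 tasks active (T2, T4)
Max concurrent = 2


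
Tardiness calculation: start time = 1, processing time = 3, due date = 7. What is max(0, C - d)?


Completion = start + processing = 1 + 3 = 4
Tardiness = max(0, C - d) = max(0, 4 - 7)
= max(0, -3)
= 0


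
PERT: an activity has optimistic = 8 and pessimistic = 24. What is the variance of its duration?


σ² = ((p - o) / 6)² = (p - o)² / 36
= (24 - 8)² / 36
= 16² / 36
= 256 / 36
= 7.1111


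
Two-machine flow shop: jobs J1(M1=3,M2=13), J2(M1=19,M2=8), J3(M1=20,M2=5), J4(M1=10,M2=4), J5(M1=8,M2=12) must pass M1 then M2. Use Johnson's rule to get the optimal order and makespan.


Johnson's rule:
Group 1 (M1≤M2, sort by M1): ['J1', 'J5']
Group 2 (M1>M2, sort desc M2): ['J2', 'J3', 'J4']
Sequence: J1 → J5 → J2 → J3 → J4
Makespan calculation:
  J1: M1 done=3, M2 done=16
  J5: M1 done=11, M2 done=28
  J2: M1 done=30, M2 done=38
  J3: M1 done=50, M2 done=55
  J4: M1 done=60, M2 done=64
= Sequence: J1 → J5 → J2 → J3 → J4, Makespan: 64


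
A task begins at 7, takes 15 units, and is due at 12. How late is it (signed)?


Completion = 7 + 15 = 22
Lateness = C - d = 22 - 12
= 10


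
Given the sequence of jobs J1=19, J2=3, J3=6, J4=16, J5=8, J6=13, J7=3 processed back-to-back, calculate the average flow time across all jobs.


Completion times:
  J1: completes at 19
  J2: completes at 22
  J3: completes at 28
  J4: completes at 44
  J5: completes at 52
  J6: completes at 65
  J7: completes at 68
Sum = 298
Average = 298/7
= 42.57


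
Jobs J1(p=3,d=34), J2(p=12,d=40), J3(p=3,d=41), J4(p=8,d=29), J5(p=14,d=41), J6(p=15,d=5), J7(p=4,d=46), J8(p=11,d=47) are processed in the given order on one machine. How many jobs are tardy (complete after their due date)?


Completion vs due date:
  J1: C=3, d=34 → on time
  J2: C=15, d=40 → on time
  J3: C=18, d=41 → on time
  J4: C=26, d=29 → on time
  J5: C=40, d=41 → on time
  J6: C=55, d=5 → TARDY
  J7: C=59, d=46 → TARDY
  J8: C=70, d=47 → TARDY
Tardy jobs: J6, J7, J8
Count = 3


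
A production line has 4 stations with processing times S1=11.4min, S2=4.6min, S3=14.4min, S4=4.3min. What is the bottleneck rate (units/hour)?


Bottleneck = longest station time
Station times: [11.4, 4.6, 14.4, 4.3]
Max = 14.4 min
Rate = 60 / 14.4
= 4.17 units/hour (bottleneck: 14.4min)


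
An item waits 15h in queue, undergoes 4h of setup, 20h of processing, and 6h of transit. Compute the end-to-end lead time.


Lead time = queue + setup + processing + transit
= 15 + 4 + 20 + 6
= 45 hours


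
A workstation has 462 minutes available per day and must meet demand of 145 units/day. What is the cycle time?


Cycle time = available time / demand
= 462 / 145
= 3.19 min/unit


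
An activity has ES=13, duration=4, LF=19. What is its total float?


EF = ES + duration = 13 + 4 = 17
LS = LF - duration = 19 - 4 = 15
Total Float = LF - EF = 19 - 17
(or LS - ES = 15 - 13)
= 2


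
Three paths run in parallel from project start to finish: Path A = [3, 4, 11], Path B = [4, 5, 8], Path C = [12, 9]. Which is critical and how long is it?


Path A: 3 + 4 + 11 = 18
Path B: 4 + 5 + 8 = 17
Path C: 12 + 9 = 21
Critical path = longest = max(18, 17, 21)
= 21 (Path C)


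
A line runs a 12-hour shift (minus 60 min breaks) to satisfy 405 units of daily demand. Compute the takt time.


Available = 12×60 - 60 = 660 min
Takt time = 660 / 405
= 1.63 min/unit


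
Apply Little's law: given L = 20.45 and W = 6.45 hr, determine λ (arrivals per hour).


Little's law: L = λW → λ = L / W
= 20.45 / 6.45
= 3.17 per hour


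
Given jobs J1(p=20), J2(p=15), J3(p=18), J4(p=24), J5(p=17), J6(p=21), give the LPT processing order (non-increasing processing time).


LPT: sort by longest processing time first
  J4: p=24
  J6: p=21
  J1: p=20
  J3: p=18
  J5: p=17
  J2: p=15
Order: J4 → J6 → J1 → J3 → J5 → J2


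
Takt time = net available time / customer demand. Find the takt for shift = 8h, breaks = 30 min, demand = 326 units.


Available = 8×60 - 30 = 450 min
Takt time = 450 / 326
= 1.38 min/unit


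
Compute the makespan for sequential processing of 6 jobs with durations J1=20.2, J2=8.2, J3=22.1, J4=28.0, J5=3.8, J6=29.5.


Sequential makespan: sum all processing times
= 20.2 + 8.2 + 22.1 + 28.0 + 3.8 + 29.5
= 111.8 time units


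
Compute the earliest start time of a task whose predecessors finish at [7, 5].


ES = max of all predecessor completion times
Predecessors: [7, 5]
ES = max(7, 5)
= 7


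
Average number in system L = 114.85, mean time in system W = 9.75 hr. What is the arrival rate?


Little's law: L = λW → λ = L / W
= 114.85 / 9.75
= 11.78 per hour


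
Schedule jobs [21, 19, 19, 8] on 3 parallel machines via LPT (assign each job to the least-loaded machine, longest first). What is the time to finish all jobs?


Jobs (LPT sorted): [21, 19, 19, 8]
Machines: 3
  J=21 → Machine 1 (load: 0+21=21)
  J=19 → Machine 2 (load: 0+19=19)
  J=19 → Machine 3 (load: 0+19=19)
  J=8 → Machine 2 (load: 19+8=27)
Machine loads: [21, 27, 19]
Makespan = max = 27 time units


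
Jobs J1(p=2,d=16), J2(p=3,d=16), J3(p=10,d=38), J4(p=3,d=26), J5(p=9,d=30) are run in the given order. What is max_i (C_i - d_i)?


Lateness per job (L = C - d):
  J1: C=2, d=16, L=-14
  J2: C=5, d=16, L=-11
  J3: C=15, d=38, L=-23
  J4: C=18, d=26, L=-8
  J5: C=27, d=30, L=-3
Lmax = max(-14, -11, -23, -8, -3)
= -3


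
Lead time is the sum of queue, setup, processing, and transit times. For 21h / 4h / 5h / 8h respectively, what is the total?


Lead time = queue + setup + processing + transit
= 21 + 4 + 5 + 8
= 38 hours


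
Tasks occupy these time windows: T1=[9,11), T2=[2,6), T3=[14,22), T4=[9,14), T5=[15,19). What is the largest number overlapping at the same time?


Check each time point for overlaps:
  t=9: 2 tasks active (T1, T4)
Max concurrent = 2


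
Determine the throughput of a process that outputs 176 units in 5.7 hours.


Throughput = units / time
= 176 / 5.7
= 30.9 units/hour


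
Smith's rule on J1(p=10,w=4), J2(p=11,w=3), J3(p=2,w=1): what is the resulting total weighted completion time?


WSPT order (by p/w): J3 → J1 → J2
  J3: C=2, w·C=1×2=2
  J1: C=12, w·C=4×12=48
  J2: C=23, w·C=3×23=69
Σ w·C = 119
= 119


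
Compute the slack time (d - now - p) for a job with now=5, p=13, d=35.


Slack = due - current_time - processing
= 35 - 5 - 13
= 17


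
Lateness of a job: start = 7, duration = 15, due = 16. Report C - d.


Completion = 7 + 15 = 22
Lateness = C - d = 22 - 16
= 6


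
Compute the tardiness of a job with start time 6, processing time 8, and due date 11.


Completion = start + processing = 6 + 8 = 14
Tardiness = max(0, C - d) = max(0, 14 - 11)
= max(0, 3)
= 3


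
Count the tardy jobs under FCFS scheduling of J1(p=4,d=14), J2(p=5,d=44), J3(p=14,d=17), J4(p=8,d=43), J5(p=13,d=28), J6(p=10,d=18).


Completion vs due date:
  J1: C=4, d=14 → on time
  J2: C=9, d=44 → on time
  J3: C=23, d=17 → TARDY
  J4: C=31, d=43 → on time
  J5: C=44, d=28 → TARDY
  J6: C=54, d=18 → TARDY
Tardy jobs: J3, J5, J6
Count = 3


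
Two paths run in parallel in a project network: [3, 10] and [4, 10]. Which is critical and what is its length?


Path A: 3 + 10 = 13
Path B: 4 + 10 = 14
Critical path = longest = max(13, 14)
= 14 (Path B)


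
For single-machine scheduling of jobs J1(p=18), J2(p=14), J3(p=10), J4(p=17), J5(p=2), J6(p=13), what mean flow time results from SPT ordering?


SPT order: J5 → J3 → J6 → J2 → J4 → J1
Completion times:
  J5: C=2
  J3: C=12
  J6: C=25
  J2: C=39
  J4: C=56
  J1: C=74
Sum = 208, n = 6
Mean flow = 208/6
= 34.67


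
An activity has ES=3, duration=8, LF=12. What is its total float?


EF = ES + duration = 3 + 8 = 11
LS = LF - duration = 12 - 8 = 4
Total Float = LF - EF = 12 - 11
(or LS - ES = 4 - 3)
= 1


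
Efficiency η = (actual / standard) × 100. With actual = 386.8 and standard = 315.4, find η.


Efficiency = (actual / standard) × 100
= (386.8 / 315.4) × 100
= 122.6%


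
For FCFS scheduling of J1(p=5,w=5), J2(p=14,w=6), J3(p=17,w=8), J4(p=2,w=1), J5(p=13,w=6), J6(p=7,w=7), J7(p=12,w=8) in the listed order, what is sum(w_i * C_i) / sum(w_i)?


Completion times:
  J1: C=5, w×C=5×5=25
  J2: C=19, w×C=6×19=114
  J3: C=36, w×C=8×36=288
  J4: C=38, w×C=1×38=38
  J5: C=51, w×C=6×51=306
  J6: C=58, w×C=7×58=406
  J7: C=70, w×C=8×70=560
Sum w×C = 1737
Sum w = 41
Weighted avg = 1737/41
= 42.37


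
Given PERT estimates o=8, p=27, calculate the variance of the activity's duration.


σ² = ((p - o) / 6)² = (p - o)² / 36
= (27 - 8)² / 36
= 19² / 36
= 361 / 36
= 10.0278


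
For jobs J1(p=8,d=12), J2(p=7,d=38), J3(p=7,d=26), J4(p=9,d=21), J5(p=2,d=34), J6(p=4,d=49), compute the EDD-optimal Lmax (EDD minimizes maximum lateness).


EDD order: J1 → J4 → J3 → J5 → J2 → J6
Completion and lateness:
  J1: C=8, d=12, L=8-12=-4
  J4: C=17, d=21, L=17-21=-4
  J3: C=24, d=26, L=24-26=-2
  J5: C=26, d=34, L=26-34=-8
  J2: C=33, d=38, L=33-38=-5
  J6: C=37, d=49, L=37-49=-12
Lmax = max(-4, -4, -2, -8, -5, -12)
= -2


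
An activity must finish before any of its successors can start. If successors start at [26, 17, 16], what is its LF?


LF = min of all successor start times
Successors start at: [26, 17, 16]
LF = min(26, 17, 16)
= 16


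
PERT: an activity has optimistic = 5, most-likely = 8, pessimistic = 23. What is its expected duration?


te = (o + 4m + p) / 6
= (5 + 4×8 + 23) / 6
= (5 + 32 + 23) / 6
= 60 / 6
= 10.00


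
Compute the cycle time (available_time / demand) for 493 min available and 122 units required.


Cycle time = available time / demand
= 493 / 122
= 4.04 min/unit


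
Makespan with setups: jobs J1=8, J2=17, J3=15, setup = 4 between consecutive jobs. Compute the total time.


Makespan = Σ processing + (n-1) × setup
= (8 + 17 + 15) + (3-1)×4
= 40 + 8
= 48 time units


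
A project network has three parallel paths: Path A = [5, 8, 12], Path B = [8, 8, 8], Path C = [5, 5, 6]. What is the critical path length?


Path A: 5 + 8 + 12 = 25
Path B: 8 + 8 + 8 = 24
Path C: 5 + 5 + 6 = 16
Critical path = longest = max(25, 24, 16)
= 25 (Path A)


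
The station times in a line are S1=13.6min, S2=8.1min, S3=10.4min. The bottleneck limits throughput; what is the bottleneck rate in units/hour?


Bottleneck = longest station time
Station times: [13.6, 8.1, 10.4]
Max = 13.6 min
Rate = 60 / 13.6
= 4.41 units/hour (bottleneck: 13.6min)


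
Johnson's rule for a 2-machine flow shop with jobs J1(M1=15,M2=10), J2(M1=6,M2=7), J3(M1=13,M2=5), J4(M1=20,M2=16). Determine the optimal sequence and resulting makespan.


Johnson's rule:
Group 1 (M1≤M2, sort by M1): ['J2']
Group 2 (M1>M2, sort desc M2): ['J4', 'J1', 'J3']
Sequence: J2 → J4 → J1 → J3
Makespan calculation:
  J2: M1 done=6, M2 done=13
  J4: M1 done=26, M2 done=42
  J1: M1 done=41, M2 done=52
  J3: M1 done=54, M2 done=59
= Sequence: J2 → J4 → J1 → J3, Makespan: 59
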